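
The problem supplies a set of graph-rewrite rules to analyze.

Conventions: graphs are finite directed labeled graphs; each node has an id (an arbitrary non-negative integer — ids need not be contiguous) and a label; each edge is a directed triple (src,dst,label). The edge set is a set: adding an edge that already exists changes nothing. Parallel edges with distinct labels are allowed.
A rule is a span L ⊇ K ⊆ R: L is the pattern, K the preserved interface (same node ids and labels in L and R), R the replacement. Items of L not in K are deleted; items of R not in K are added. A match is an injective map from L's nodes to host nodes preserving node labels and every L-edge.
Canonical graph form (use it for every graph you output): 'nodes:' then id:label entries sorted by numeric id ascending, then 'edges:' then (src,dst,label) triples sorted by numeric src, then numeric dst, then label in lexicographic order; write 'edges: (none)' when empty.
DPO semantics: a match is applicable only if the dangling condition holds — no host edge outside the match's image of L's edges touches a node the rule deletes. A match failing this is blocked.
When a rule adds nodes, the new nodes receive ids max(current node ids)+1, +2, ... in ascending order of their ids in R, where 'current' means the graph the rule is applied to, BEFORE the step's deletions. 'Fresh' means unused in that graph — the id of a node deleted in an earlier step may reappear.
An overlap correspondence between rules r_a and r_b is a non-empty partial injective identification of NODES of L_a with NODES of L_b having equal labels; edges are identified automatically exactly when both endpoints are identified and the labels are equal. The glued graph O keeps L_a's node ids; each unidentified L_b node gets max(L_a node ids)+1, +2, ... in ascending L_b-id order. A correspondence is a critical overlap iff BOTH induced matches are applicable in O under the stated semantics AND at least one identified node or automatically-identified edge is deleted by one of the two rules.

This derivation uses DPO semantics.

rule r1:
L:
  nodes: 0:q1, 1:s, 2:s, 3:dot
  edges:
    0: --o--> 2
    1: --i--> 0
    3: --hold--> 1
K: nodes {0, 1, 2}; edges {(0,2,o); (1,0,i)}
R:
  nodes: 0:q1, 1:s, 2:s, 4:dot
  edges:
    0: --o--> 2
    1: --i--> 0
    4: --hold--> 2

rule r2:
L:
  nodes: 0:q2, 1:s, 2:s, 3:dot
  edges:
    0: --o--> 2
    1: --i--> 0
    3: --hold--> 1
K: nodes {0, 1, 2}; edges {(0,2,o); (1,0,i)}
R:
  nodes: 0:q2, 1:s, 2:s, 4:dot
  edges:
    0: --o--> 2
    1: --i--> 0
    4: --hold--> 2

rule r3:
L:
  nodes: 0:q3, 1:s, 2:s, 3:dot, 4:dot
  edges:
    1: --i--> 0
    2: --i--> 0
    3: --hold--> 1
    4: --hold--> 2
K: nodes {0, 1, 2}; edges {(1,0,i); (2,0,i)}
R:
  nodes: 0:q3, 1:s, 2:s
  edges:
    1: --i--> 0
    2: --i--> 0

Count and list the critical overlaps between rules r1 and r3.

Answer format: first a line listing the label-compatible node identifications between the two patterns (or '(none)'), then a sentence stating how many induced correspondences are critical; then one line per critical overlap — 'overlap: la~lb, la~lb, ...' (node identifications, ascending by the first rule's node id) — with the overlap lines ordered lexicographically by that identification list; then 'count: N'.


label-compatible node identifications between L(r1) and L(r3): 1~1, 1~2, 2~1, 2~2, 3~3, 3~4
4 of the induced correspondences are critical overlaps of r1 and r3.
overlap: 1~1, 2~2, 3~3
overlap: 1~1, 3~3
overlap: 1~2, 2~1, 3~4
overlap: 1~2, 3~4
count: 4


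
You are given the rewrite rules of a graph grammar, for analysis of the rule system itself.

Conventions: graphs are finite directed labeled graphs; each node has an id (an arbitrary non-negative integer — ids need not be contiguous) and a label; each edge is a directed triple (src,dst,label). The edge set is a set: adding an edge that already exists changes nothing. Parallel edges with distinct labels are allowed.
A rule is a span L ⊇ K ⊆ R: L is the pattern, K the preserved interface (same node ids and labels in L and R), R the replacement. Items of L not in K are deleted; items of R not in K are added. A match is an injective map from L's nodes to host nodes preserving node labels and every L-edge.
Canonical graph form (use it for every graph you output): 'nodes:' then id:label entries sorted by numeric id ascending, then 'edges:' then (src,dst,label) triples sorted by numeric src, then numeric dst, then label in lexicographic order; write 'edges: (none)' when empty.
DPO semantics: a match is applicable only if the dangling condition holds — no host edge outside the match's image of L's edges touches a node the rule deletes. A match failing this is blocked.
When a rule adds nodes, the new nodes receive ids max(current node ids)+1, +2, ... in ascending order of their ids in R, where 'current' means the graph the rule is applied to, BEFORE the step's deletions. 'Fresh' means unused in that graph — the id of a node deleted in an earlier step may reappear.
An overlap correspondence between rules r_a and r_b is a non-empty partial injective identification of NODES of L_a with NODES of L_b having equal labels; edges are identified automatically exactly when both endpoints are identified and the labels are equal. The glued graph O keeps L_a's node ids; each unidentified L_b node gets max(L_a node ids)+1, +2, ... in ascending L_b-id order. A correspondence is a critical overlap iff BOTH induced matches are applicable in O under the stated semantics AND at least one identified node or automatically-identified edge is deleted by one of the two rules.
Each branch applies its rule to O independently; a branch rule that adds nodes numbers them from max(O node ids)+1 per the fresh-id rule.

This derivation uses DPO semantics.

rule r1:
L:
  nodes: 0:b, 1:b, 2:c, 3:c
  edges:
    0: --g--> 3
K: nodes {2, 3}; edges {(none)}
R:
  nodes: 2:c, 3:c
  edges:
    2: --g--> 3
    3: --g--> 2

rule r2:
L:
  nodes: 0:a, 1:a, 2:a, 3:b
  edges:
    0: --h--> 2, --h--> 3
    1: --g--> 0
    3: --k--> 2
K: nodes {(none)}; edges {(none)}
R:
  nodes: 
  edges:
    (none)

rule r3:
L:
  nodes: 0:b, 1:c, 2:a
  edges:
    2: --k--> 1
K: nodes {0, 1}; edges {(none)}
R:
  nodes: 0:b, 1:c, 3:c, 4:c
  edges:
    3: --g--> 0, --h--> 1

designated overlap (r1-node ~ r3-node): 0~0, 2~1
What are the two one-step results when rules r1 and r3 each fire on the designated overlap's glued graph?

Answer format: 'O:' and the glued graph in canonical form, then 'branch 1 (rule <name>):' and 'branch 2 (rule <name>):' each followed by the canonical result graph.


O:
nodes: 0:b, 1:b, 2:c, 3:c, 4:a
edges: (0,3,g); (4,2,k)
branch 1 (rule r1):
nodes: 2:c, 3:c, 4:a
edges: (2,3,g); (3,2,g); (4,2,k)
branch 2 (rule r3):
nodes: 0:b, 1:b, 2:c, 3:c, 5:c, 6:c
edges: (0,3,g); (5,0,g); (5,2,h)


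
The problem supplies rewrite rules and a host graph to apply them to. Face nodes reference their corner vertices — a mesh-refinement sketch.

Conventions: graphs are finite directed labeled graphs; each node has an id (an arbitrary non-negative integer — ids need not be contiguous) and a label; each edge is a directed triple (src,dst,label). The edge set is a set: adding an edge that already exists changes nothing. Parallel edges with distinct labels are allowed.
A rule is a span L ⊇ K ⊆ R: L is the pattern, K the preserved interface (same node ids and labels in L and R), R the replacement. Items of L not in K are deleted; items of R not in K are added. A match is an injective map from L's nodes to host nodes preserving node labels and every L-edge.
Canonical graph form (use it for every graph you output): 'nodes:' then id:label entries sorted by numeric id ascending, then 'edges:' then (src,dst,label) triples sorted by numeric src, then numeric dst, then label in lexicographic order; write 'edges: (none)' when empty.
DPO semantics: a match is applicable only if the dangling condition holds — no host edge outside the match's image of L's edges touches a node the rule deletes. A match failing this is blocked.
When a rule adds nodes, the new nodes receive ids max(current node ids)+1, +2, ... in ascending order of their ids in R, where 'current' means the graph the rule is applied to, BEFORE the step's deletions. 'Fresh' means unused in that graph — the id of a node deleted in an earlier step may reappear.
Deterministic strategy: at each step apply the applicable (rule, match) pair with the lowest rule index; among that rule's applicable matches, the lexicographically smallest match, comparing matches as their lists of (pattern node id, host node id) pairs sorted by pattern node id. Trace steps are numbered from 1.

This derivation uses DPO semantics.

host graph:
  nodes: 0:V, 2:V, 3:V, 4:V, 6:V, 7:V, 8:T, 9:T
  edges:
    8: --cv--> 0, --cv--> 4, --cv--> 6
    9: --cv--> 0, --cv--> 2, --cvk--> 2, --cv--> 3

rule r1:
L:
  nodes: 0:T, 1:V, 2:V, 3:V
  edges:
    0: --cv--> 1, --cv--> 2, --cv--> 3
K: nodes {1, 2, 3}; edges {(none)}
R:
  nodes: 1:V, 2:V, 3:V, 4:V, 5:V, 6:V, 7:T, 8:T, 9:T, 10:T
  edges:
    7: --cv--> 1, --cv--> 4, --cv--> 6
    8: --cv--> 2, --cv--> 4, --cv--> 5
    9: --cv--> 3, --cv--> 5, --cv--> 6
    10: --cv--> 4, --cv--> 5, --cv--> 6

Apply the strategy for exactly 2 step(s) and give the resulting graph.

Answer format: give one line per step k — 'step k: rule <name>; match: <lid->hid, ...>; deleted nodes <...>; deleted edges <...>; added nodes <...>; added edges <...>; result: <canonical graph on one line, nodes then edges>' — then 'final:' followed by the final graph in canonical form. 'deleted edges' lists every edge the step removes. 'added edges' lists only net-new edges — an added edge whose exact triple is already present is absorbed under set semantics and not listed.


step 1: rule r1; match: 0->8, 1->0, 2->4, 3->6; deleted nodes 8; deleted edges (8,0,cv); (8,4,cv); (8,6,cv); added nodes 10, 11, 12, 13, 14, 15, 16; added edges (13,0,cv); (13,10,cv); (13,12,cv); (14,4,cv); (14,10,cv); (14,11,cv); (15,6,cv); (15,11,cv); (15,12,cv); (16,10,cv); (16,11,cv); (16,12,cv); result: nodes: 0:V, 2:V, 3:V, 4:V, 6:V, 7:V, 9:T, 10:V, 11:V, 12:V, 13:T, 14:T, 15:T, 16:T edges: (9,0,cv); (9,2,cv); (9,2,cvk); (9,3,cv); (13,0,cv); (13,10,cv); (13,12,cv); (14,4,cv); (14,10,cv); (14,11,cv); (15,6,cv); (15,11,cv); (15,12,cv); (16,10,cv); (16,11,cv); (16,12,cv)
step 2: rule r1; match: 0->13, 1->0, 2->10, 3->12; deleted nodes 13; deleted edges (13,0,cv); (13,10,cv); (13,12,cv); added nodes 17, 18, 19, 20, 21, 22, 23; added edges (20,0,cv); (20,17,cv); (20,19,cv); (21,10,cv); (21,17,cv); (21,18,cv); (22,12,cv); (22,18,cv); (22,19,cv); (23,17,cv); (23,18,cv); (23,19,cv); result: nodes: 0:V, 2:V, 3:V, 4:V, 6:V, 7:V, 9:T, 10:V, 11:V, 12:V, 14:T, 15:T, 16:T, 17:V, 18:V, 19:V, 20:T, 21:T, 22:T, 23:T edges: (9,0,cv); (9,2,cv); (9,2,cvk); (9,3,cv); (14,4,cv); (14,10,cv); (14,11,cv); (15,6,cv); (15,11,cv); (15,12,cv); (16,10,cv); (16,11,cv); (16,12,cv); (20,0,cv); (20,17,cv); (20,19,cv); (21,10,cv); (21,17,cv); (21,18,cv); (22,12,cv); (22,18,cv); (22,19,cv); (23,17,cv); (23,18,cv); (23,19,cv)
final:
nodes: 0:V, 2:V, 3:V, 4:V, 6:V, 7:V, 9:T, 10:V, 11:V, 12:V, 14:T, 15:T, 16:T, 17:V, 18:V, 19:V, 20:T, 21:T, 22:T, 23:T
edges: (9,0,cv); (9,2,cv); (9,2,cvk); (9,3,cv); (14,4,cv); (14,10,cv); (14,11,cv); (15,6,cv); (15,11,cv); (15,12,cv); (16,10,cv); (16,11,cv); (16,12,cv); (20,0,cv); (20,17,cv); (20,19,cv); (21,10,cv); (21,17,cv); (21,18,cv); (22,12,cv); (22,18,cv); (22,19,cv); (23,17,cv); (23,18,cv); (23,19,cv)


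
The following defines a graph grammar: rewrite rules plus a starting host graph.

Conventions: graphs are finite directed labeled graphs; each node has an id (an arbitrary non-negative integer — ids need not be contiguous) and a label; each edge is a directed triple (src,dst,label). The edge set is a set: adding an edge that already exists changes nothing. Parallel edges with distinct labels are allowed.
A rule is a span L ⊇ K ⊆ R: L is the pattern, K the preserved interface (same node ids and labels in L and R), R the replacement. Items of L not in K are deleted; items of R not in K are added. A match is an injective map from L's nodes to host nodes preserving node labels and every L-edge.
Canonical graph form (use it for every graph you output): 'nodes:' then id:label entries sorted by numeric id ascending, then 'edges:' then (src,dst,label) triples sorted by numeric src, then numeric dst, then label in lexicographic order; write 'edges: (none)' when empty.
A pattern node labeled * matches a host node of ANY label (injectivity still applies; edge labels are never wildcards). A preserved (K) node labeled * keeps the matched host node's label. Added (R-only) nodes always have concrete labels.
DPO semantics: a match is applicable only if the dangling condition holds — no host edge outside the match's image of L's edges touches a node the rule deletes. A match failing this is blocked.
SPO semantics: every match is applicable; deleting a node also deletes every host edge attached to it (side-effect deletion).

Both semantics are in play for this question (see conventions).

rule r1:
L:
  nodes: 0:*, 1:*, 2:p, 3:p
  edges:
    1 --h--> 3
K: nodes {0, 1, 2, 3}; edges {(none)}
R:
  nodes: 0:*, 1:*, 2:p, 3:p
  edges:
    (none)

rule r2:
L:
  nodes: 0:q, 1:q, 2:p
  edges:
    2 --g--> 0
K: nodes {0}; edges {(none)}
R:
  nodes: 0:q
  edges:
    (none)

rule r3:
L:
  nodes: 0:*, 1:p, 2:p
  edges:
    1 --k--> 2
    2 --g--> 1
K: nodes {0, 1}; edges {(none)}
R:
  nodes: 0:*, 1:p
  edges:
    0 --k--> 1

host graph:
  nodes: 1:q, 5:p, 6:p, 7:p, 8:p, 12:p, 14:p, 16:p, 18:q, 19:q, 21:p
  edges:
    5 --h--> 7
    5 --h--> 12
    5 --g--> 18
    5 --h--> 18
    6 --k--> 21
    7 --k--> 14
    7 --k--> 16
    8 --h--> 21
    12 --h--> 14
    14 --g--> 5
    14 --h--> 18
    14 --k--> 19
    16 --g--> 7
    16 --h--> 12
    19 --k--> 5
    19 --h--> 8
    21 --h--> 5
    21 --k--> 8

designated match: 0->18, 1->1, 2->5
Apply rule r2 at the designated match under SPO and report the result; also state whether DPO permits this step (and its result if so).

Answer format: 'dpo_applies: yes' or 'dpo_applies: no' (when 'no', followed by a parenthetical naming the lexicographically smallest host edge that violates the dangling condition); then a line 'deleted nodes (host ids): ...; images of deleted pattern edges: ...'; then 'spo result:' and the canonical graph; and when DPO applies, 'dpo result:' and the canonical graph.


dpo_applies: no
(the rule deletes node 5, which keeps host edge (5,7,h) outside the match image — the dangling condition fails, DPO blocks; SPO proceeds and side-deletes such edges)
deleted nodes (host ids): 1, 5; images of deleted pattern edges: (5,18,g)
spo result:
nodes: 6:p, 7:p, 8:p, 12:p, 14:p, 16:p, 18:q, 19:q, 21:p
edges: (6,21,k); (7,14,k); (7,16,k); (8,21,h); (12,14,h); (14,18,h); (14,19,k); (16,7,g); (16,12,h); (19,8,h); (21,8,k)


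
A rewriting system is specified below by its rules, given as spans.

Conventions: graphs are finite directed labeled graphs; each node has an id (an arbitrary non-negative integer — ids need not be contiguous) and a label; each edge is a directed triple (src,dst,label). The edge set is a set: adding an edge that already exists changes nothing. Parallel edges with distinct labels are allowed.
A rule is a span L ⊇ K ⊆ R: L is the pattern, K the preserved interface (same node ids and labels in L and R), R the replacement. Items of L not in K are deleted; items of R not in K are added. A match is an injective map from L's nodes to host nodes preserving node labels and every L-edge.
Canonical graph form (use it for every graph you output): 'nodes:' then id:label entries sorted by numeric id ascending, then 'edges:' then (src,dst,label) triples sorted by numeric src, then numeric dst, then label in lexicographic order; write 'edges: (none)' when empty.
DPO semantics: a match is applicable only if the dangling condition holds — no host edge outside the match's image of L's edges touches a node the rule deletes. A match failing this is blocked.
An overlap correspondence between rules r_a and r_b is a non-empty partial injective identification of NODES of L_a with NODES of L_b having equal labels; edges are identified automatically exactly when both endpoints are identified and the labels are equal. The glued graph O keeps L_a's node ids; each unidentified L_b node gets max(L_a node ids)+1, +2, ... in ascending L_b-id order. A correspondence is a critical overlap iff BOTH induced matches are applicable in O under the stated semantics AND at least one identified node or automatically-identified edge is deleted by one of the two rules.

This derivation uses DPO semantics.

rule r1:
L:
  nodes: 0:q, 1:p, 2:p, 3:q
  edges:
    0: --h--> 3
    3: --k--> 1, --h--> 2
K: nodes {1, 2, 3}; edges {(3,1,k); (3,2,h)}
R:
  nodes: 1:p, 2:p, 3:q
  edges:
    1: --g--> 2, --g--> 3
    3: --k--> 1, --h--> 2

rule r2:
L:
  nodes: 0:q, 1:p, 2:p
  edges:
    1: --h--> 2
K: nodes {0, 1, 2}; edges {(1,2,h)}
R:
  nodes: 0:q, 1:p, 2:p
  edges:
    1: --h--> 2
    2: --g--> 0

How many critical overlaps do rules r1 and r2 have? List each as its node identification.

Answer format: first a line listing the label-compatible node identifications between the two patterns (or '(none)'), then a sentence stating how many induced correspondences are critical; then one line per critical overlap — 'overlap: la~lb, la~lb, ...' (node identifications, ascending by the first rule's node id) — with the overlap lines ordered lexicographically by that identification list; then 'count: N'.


label-compatible node identifications between L(r1) and L(r2): 0~0, 1~1, 1~2, 2~1, 2~2, 3~0
7 of the induced correspondences are critical overlaps of r1 and r2.
overlap: 0~0
overlap: 0~0, 1~1
overlap: 0~0, 1~1, 2~2
overlap: 0~0, 1~2
overlap: 0~0, 1~2, 2~1
overlap: 0~0, 2~1
overlap: 0~0, 2~2
count: 7


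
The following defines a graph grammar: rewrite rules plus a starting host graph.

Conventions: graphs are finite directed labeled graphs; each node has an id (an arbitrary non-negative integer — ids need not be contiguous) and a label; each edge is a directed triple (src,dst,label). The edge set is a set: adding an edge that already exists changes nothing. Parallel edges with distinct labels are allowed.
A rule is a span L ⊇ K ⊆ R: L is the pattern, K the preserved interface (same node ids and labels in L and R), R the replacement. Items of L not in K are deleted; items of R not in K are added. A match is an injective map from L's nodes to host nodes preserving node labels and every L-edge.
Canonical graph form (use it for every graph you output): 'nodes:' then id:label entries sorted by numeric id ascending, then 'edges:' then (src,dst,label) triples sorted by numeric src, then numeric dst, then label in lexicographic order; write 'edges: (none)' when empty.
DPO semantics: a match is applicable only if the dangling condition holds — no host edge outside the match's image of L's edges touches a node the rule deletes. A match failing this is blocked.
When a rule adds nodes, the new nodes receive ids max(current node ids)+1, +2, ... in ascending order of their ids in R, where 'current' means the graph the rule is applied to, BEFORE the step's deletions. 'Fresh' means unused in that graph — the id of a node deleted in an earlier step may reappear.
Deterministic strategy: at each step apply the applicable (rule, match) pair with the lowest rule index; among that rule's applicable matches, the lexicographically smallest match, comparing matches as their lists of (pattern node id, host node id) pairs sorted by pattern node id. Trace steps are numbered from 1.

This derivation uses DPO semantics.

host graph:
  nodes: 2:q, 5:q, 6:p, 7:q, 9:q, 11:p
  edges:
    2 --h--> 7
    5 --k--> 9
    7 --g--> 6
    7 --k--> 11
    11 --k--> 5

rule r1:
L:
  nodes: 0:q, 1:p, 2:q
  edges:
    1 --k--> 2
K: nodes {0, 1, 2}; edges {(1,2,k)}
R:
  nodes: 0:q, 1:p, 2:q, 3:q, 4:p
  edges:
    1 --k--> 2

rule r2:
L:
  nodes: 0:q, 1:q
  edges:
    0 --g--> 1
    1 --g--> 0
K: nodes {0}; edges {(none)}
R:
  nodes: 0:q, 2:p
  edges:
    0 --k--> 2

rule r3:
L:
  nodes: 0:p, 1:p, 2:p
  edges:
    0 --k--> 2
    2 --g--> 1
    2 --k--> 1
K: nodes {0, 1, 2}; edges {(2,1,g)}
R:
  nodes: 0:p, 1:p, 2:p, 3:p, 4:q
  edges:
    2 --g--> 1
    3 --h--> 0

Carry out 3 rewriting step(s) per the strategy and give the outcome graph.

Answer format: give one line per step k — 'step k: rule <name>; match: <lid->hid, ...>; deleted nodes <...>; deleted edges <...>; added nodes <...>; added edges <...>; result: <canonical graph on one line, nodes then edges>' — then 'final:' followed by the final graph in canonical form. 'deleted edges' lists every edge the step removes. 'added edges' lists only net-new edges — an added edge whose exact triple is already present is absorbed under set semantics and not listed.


step 1: rule r1; match: 0->2, 1->11, 2->5; deleted nodes (none); deleted edges (none); added nodes 12, 13; added edges (none); result: nodes: 2:q, 5:q, 6:p, 7:q, 9:q, 11:p, 12:q, 13:p edges: (2,7,h); (5,9,k); (7,6,g); (7,11,k); (11,5,k)
step 2: rule r1; match: 0->2, 1->11, 2->5; deleted nodes (none); deleted edges (none); added nodes 14, 15; added edges (none); result: nodes: 2:q, 5:q, 6:p, 7:q, 9:q, 11:p, 12:q, 13:p, 14:q, 15:p edges: (2,7,h); (5,9,k); (7,6,g); (7,11,k); (11,5,k)
step 3: rule r1; match: 0->2, 1->11, 2->5; deleted nodes (none); deleted edges (none); added nodes 16, 17; added edges (none); result: nodes: 2:q, 5:q, 6:p, 7:q, 9:q, 11:p, 12:q, 13:p, 14:q, 15:p, 16:q, 17:p edges: (2,7,h); (5,9,k); (7,6,g); (7,11,k); (11,5,k)
final:
nodes: 2:q, 5:q, 6:p, 7:q, 9:q, 11:p, 12:q, 13:p, 14:q, 15:p, 16:q, 17:p
edges: (2,7,h); (5,9,k); (7,6,g); (7,11,k); (11,5,k)


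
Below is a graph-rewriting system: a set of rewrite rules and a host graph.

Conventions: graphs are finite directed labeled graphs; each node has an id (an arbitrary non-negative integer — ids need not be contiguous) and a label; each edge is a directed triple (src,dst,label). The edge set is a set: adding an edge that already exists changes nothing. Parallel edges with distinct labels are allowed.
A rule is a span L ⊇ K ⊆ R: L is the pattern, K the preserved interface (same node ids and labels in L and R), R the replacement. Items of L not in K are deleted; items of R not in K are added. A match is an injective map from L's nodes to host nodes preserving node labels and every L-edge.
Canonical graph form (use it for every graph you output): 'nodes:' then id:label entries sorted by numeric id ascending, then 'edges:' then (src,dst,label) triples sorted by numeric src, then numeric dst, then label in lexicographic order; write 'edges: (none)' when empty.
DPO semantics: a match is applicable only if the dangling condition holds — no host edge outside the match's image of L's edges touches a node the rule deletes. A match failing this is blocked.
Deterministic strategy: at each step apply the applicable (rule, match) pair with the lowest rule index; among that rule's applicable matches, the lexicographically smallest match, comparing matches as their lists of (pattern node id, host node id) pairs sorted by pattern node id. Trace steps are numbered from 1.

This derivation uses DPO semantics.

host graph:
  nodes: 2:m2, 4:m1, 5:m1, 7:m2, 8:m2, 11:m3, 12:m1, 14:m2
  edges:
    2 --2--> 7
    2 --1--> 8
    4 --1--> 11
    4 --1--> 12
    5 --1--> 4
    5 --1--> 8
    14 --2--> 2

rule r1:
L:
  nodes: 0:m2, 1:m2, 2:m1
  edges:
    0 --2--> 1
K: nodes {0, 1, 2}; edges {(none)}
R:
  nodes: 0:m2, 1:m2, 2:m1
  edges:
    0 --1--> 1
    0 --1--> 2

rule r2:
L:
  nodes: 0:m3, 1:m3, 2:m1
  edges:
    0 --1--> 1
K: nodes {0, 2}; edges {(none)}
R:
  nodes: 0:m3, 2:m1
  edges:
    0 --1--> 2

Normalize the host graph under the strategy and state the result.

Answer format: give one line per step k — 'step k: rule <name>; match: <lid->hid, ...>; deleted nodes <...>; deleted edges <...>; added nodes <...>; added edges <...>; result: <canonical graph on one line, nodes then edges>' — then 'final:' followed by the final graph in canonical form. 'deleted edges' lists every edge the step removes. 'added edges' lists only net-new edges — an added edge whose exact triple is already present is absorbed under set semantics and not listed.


step 1: rule r1; match: 0->2, 1->7, 2->4; deleted nodes (none); deleted edges (2,7,2); added nodes (none); added edges (2,4,1); (2,7,1); result: nodes: 2:m2, 4:m1, 5:m1, 7:m2, 8:m2, 11:m3, 12:m1, 14:m2 edges: (2,4,1); (2,7,1); (2,8,1); (4,11,1); (4,12,1); (5,4,1); (5,8,1); (14,2,2)
step 2: rule r1; match: 0->14, 1->2, 2->4; deleted nodes (none); deleted edges (14,2,2); added nodes (none); added edges (14,2,1); (14,4,1); result: nodes: 2:m2, 4:m1, 5:m1, 7:m2, 8:m2, 11:m3, 12:m1, 14:m2 edges: (2,4,1); (2,7,1); (2,8,1); (4,11,1); (4,12,1); (5,4,1); (5,8,1); (14,2,1); (14,4,1)
final:
nodes: 2:m2, 4:m1, 5:m1, 7:m2, 8:m2, 11:m3, 12:m1, 14:m2
edges: (2,4,1); (2,7,1); (2,8,1); (4,11,1); (4,12,1); (5,4,1); (5,8,1); (14,2,1); (14,4,1)


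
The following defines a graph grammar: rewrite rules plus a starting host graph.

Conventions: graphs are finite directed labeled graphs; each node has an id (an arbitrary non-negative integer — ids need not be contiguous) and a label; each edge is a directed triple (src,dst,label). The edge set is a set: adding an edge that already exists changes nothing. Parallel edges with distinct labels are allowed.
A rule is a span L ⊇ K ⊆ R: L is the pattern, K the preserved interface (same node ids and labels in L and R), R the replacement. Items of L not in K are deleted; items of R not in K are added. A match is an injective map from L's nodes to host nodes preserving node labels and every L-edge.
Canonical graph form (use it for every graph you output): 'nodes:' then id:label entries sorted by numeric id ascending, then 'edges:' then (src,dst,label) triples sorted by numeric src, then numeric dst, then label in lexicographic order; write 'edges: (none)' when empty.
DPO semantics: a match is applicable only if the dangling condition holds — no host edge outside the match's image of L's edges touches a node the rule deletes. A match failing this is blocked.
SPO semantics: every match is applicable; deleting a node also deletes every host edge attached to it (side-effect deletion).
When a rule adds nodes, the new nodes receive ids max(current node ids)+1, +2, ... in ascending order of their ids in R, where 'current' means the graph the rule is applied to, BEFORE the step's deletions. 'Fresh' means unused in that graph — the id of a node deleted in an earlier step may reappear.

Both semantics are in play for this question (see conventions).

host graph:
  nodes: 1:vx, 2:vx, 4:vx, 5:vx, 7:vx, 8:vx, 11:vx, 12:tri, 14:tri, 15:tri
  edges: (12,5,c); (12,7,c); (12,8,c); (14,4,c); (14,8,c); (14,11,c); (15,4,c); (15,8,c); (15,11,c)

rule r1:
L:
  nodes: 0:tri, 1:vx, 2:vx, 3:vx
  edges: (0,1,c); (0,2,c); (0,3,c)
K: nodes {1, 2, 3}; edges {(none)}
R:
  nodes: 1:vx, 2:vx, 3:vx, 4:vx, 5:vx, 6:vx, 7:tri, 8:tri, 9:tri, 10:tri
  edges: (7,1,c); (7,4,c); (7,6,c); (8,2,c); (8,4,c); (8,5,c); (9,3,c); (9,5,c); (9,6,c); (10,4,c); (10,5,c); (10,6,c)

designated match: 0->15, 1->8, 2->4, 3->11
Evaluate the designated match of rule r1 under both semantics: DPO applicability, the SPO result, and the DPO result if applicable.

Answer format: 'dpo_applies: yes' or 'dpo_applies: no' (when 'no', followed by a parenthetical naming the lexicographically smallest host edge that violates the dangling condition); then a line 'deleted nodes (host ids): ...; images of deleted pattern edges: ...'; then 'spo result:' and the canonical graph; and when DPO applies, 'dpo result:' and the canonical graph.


dpo_applies: yes
deleted nodes (host ids): 15; images of deleted pattern edges: (15,4,c); (15,8,c); (15,11,c)
spo result:
nodes: 1:vx, 2:vx, 4:vx, 5:vx, 7:vx, 8:vx, 11:vx, 12:tri, 14:tri, 16:vx, 17:vx, 18:vx, 19:tri, 20:tri, 21:tri, 22:tri
edges: (12,5,c); (12,7,c); (12,8,c); (14,4,c); (14,8,c); (14,11,c); (19,8,c); (19,16,c); (19,18,c); (20,4,c); (20,16,c); (20,17,c); (21,11,c); (21,17,c); (21,18,c); (22,16,c); (22,17,c); (22,18,c)
dpo result:
nodes: 1:vx, 2:vx, 4:vx, 5:vx, 7:vx, 8:vx, 11:vx, 12:tri, 14:tri, 16:vx, 17:vx, 18:vx, 19:tri, 20:tri, 21:tri, 22:tri
edges: (12,5,c); (12,7,c); (12,8,c); (14,4,c); (14,8,c); (14,11,c); (19,8,c); (19,16,c); (19,18,c); (20,4,c); (20,16,c); (20,17,c); (21,11,c); (21,17,c); (21,18,c); (22,16,c); (22,17,c); (22,18,c)


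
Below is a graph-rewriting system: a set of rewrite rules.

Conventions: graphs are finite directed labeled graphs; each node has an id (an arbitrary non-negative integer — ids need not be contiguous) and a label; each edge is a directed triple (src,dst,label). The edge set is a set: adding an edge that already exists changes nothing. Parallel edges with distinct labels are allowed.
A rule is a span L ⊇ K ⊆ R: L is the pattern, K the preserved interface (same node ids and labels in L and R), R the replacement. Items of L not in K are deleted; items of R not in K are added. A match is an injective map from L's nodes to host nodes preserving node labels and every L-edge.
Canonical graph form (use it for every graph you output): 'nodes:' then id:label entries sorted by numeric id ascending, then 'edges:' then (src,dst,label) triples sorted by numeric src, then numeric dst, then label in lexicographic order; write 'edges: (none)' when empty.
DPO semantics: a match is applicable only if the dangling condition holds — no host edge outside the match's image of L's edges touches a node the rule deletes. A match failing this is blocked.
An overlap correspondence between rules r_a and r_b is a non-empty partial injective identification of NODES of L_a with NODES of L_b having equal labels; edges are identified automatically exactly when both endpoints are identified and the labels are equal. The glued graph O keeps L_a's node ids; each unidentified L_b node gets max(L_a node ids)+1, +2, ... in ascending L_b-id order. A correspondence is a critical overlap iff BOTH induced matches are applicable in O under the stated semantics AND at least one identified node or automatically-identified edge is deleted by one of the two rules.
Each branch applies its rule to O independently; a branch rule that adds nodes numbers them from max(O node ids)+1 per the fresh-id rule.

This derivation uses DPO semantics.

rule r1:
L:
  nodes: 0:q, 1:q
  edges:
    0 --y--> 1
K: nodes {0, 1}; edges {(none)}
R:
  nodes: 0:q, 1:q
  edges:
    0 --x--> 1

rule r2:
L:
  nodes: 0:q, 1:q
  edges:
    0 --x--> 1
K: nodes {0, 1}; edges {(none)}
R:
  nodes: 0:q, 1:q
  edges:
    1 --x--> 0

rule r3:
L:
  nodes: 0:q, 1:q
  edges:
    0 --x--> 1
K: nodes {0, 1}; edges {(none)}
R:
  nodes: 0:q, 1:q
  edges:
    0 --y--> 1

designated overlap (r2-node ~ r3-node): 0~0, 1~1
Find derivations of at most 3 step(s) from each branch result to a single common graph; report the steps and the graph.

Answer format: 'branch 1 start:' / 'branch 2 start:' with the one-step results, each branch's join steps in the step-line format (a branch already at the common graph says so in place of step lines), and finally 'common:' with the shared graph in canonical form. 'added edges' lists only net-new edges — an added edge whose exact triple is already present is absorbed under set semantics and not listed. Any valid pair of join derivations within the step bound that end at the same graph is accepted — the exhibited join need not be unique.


branch 1 start:
nodes: 0:q, 1:q
edges: (1,0,x)
branch 2 start:
nodes: 0:q, 1:q
edges: (0,1,y)
branch 1 step 1: rule r2; match: 0->1, 1->0; deleted nodes (none); deleted edges (1,0,x); added nodes (none); added edges (0,1,x); result: nodes: 0:q, 1:q edges: (0,1,x)
branch 2 step 1: rule r1; match: 0->0, 1->1; deleted nodes (none); deleted edges (0,1,y); added nodes (none); added edges (0,1,x); result: nodes: 0:q, 1:q edges: (0,1,x)
common:
nodes: 0:q, 1:q
edges: (0,1,x)


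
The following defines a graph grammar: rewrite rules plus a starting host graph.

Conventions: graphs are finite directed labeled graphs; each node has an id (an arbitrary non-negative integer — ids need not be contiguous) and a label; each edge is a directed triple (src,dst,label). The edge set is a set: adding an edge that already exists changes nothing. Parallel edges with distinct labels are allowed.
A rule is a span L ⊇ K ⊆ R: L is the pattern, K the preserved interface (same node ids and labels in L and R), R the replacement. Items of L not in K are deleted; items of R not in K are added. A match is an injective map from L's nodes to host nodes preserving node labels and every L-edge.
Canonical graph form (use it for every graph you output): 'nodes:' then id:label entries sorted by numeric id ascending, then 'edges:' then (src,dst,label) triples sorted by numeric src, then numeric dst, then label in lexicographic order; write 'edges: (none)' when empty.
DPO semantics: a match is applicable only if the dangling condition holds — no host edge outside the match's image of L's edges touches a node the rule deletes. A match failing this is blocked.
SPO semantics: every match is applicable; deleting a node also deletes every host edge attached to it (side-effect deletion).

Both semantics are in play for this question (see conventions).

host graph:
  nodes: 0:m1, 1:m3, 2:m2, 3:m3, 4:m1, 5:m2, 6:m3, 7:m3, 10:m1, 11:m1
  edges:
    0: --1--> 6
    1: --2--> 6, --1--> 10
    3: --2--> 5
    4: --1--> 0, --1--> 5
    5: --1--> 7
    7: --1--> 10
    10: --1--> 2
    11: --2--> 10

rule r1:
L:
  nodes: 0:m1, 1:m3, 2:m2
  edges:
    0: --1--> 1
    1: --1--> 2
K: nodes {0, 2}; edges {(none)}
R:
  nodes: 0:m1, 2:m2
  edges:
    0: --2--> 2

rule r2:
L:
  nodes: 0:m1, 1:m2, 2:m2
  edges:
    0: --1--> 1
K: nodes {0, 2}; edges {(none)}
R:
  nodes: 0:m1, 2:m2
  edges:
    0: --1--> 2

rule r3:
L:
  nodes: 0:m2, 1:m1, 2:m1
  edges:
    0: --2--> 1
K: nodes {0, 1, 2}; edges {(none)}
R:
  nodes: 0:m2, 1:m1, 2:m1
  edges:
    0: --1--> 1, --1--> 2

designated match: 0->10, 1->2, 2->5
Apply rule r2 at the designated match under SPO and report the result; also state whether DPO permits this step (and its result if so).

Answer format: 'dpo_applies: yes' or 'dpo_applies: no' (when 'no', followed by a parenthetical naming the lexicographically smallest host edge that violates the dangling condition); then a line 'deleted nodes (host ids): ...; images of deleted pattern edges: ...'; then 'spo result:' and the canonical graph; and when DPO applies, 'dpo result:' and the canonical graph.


dpo_applies: yes
deleted nodes (host ids): 2; images of deleted pattern edges: (10,2,1)
spo result:
nodes: 0:m1, 1:m3, 3:m3, 4:m1, 5:m2, 6:m3, 7:m3, 10:m1, 11:m1
edges: (0,6,1); (1,6,2); (1,10,1); (3,5,2); (4,0,1); (4,5,1); (5,7,1); (7,10,1); (10,5,1); (11,10,2)
dpo result:
nodes: 0:m1, 1:m3, 3:m3, 4:m1, 5:m2, 6:m3, 7:m3, 10:m1, 11:m1
edges: (0,6,1); (1,6,2); (1,10,1); (3,5,2); (4,0,1); (4,5,1); (5,7,1); (7,10,1); (10,5,1); (11,10,2)


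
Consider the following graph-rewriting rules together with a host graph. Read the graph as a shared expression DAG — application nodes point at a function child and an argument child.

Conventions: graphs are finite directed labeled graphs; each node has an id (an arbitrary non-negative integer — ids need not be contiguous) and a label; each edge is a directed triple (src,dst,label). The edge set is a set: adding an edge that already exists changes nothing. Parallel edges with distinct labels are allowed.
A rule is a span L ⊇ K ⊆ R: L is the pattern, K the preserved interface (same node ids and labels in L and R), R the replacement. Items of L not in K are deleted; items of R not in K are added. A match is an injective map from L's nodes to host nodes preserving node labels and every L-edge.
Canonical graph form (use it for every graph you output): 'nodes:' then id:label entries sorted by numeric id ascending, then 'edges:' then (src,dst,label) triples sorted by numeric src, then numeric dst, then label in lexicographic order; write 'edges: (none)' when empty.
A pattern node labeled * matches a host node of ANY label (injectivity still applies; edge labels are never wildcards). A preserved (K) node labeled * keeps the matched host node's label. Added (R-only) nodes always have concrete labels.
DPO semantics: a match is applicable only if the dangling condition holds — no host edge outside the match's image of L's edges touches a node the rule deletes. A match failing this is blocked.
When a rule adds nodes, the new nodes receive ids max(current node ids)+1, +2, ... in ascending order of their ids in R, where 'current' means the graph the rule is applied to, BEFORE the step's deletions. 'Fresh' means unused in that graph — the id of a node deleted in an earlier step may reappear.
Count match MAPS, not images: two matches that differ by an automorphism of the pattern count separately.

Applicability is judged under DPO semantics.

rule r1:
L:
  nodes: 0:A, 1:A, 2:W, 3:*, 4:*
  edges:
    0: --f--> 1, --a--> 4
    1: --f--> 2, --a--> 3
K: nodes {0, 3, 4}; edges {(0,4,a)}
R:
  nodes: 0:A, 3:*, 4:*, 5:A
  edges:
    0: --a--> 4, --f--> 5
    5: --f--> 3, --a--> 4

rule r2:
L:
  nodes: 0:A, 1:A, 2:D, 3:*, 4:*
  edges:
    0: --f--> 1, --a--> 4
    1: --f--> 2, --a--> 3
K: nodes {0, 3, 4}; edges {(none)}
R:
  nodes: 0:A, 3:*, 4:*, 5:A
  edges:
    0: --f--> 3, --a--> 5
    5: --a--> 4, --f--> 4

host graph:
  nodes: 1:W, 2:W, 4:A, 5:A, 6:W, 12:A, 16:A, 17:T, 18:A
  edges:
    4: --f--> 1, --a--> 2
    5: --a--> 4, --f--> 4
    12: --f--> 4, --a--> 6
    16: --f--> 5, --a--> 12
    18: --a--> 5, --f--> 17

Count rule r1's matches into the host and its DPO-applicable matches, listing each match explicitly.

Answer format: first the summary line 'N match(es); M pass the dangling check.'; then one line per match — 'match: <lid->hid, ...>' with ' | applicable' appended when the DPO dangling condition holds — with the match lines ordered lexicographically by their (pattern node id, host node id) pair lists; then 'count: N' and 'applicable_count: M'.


1 match(es); 0 pass the dangling check.
match: 0->12, 1->4, 2->1, 3->2, 4->6
count: 1
applicable_count: 0


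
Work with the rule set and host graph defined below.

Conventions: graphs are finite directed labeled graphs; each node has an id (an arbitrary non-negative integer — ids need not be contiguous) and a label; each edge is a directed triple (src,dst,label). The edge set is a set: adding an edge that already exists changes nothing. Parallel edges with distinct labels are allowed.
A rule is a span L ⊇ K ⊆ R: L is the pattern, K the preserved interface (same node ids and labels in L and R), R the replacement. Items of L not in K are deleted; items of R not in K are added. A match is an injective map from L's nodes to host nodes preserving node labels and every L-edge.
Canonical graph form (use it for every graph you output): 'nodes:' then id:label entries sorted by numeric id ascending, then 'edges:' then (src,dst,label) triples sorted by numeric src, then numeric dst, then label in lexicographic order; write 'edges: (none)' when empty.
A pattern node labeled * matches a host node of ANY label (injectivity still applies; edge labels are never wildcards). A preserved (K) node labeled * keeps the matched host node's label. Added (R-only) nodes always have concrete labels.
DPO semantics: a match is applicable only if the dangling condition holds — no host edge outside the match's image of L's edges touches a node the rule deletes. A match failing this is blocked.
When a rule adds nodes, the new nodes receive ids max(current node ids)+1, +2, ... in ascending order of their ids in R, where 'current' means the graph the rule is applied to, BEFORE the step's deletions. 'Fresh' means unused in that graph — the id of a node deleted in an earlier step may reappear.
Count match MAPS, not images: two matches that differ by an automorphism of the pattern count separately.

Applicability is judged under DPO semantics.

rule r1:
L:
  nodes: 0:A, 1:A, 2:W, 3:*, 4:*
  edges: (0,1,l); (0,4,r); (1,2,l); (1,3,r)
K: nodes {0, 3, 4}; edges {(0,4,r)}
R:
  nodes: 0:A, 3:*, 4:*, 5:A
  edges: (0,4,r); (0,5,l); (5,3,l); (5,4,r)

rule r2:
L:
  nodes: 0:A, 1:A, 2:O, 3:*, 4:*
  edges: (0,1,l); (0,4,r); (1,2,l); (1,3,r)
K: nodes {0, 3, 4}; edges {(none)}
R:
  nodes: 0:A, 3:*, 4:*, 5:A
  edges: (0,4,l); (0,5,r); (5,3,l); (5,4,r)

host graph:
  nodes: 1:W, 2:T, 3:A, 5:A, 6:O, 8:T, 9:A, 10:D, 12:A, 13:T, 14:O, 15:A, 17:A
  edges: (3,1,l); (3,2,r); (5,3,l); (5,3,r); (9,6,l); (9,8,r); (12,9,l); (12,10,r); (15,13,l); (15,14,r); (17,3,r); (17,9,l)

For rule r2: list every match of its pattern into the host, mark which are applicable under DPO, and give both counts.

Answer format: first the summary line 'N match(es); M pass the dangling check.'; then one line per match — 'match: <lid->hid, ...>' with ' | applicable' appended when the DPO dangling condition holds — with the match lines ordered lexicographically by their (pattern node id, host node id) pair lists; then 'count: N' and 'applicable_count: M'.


2 match(es); 0 pass the dangling check.
match: 0->12, 1->9, 2->6, 3->8, 4->10
match: 0->17, 1->9, 2->6, 3->8, 4->3
count: 2
applicable_count: 0
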